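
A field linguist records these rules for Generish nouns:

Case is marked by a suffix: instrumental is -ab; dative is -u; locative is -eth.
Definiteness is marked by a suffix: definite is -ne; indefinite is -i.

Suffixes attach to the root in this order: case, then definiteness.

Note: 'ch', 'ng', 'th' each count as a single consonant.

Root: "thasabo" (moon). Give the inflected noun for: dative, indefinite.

Attach case dative -u → thasabou.
Attach definiteness indefinite -i → thasaboui.

thasaboui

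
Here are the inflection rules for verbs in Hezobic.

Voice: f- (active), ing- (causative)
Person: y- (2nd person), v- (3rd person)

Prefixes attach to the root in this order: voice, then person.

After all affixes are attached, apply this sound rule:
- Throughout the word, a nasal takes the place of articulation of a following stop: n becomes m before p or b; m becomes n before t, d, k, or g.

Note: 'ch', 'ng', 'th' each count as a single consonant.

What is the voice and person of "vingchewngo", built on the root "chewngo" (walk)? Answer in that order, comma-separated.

causative, 3rd person

Segment: v-ing-chewngo.
voice: ing- → causative.
person: v- → 3rd person.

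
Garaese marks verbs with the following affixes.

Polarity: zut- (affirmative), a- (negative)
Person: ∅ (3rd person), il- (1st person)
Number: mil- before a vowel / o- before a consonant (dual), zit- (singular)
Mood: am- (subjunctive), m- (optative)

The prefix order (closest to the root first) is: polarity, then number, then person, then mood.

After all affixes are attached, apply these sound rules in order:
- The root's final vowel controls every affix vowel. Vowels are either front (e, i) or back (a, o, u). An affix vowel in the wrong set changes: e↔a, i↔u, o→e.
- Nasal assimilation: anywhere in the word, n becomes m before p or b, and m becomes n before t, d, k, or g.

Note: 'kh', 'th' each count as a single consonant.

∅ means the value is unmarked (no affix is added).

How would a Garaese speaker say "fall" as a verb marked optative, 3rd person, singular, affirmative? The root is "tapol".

mzutzuttapol

Attach polarity affirmative zut- → zuttapol.
Attach number singular zit- → zitzuttapol.
person = 3rd person: zero marking, form stays zitzuttapol.
Attach mood optative m- → mzitzuttapol.
Apply vowel harmony: mzitzuttapol → mzutzuttapol.
Nasal assimilation: no change.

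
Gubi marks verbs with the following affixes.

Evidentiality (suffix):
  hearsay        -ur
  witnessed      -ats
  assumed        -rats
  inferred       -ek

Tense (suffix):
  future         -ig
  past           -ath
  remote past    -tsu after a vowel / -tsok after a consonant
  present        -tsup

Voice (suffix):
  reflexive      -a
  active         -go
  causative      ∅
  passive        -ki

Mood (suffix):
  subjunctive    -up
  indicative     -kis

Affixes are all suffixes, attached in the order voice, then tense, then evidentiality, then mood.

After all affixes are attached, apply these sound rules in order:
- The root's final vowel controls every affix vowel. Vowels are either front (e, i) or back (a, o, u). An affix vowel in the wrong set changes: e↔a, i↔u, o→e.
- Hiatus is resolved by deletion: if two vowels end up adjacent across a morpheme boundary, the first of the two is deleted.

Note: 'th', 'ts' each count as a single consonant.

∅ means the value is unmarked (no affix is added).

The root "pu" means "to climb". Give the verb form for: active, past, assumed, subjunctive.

pugathratsup

Attach voice active -go → pugo.
Attach tense past -ath → pugoath.
Attach evidentiality assumed -rats → pugoathrats.
Attach mood subjunctive -up → pugoathratsup.
Vowel harmony: no change.
Apply vowel deletion: pugoathratsup → pugathratsup.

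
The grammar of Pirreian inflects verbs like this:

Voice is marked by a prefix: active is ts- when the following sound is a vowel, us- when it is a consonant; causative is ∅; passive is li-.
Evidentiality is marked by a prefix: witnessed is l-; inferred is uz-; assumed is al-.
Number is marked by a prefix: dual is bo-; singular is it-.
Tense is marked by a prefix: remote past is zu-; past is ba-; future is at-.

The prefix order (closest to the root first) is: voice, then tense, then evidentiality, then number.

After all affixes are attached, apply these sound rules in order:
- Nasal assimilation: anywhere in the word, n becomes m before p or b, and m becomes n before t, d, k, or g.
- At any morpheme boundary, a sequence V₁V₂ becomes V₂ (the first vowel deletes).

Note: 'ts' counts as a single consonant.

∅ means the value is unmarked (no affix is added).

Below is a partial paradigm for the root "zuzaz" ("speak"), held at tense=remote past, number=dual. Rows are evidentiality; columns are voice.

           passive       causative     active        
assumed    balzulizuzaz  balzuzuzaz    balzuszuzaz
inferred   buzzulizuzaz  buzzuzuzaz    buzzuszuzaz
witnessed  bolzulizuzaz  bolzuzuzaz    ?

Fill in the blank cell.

bolzuszuzaz

Attach voice active us- (before consonant 'z') → uszuzaz.
Attach tense remote past zu- → zuuszuzaz.
Attach evidentiality witnessed l- → lzuuszuzaz.
Attach number dual bo- → bolzuuszuzaz.
Nasal assimilation: no change.
Apply vowel deletion: bolzuuszuzaz → bolzuszuzaz.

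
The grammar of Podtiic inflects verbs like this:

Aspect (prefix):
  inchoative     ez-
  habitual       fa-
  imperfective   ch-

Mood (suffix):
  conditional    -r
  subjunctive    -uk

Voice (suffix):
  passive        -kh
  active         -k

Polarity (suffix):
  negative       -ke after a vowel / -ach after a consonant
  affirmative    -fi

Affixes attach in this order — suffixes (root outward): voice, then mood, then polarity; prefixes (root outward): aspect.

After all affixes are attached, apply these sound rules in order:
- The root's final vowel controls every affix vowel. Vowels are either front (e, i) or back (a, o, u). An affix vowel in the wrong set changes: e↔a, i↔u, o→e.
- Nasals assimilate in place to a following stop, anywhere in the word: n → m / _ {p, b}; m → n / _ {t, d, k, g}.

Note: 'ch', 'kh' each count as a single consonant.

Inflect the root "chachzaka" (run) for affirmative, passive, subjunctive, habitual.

fachachzakakhukfu

Attach voice passive -kh → chachzakakh.
Attach mood subjunctive -uk → chachzakakhuk.
Attach polarity affirmative -fi → chachzakakhukfi.
Attach aspect habitual fa- → fachachzakakhukfi.
Apply vowel harmony: fachachzakakhukfi → fachachzakakhukfu.
Nasal assimilation: no change.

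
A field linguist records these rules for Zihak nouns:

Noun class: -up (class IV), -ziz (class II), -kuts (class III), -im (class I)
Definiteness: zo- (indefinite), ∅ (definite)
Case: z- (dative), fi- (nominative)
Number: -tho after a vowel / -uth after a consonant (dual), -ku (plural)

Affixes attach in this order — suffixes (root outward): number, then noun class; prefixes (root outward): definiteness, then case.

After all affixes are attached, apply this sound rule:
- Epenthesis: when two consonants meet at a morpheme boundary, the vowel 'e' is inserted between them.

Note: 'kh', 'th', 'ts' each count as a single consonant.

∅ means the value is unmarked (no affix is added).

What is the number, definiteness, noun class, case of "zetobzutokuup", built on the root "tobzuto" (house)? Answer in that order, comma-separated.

Segment: z-tobzuto-ku-up.
number: -ku → plural.
definiteness: ∅ → definite.
noun class: -up → class IV.
case: z- → dative.

plural, definite, class IV, dative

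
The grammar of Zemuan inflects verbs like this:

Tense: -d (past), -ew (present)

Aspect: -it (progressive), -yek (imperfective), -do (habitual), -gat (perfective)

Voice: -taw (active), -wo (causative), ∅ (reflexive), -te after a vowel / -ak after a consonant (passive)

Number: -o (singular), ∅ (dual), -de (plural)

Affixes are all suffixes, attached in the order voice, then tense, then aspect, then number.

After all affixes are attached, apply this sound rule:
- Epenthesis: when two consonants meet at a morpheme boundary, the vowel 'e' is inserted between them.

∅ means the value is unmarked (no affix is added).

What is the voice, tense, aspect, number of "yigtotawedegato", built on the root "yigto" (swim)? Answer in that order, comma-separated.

active, past, perfective, singular

Segment: yigto-taw-d-gat-o.
voice: -taw → active.
tense: -d → past.
aspect: -gat → perfective.
number: -o → singular.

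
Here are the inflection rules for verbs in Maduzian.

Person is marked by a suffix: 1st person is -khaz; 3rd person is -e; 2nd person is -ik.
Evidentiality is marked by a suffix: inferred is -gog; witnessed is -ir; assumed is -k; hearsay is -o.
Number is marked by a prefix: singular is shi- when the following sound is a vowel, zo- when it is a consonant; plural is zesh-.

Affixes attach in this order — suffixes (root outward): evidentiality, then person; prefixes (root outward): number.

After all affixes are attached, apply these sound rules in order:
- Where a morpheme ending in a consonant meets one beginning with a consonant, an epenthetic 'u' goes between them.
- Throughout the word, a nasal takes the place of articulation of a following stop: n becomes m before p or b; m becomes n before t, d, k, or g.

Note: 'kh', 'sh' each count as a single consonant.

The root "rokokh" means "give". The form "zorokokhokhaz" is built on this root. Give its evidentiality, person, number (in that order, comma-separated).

hearsay, 1st person, singular

Segment: zo-rokokh-o-khaz.
evidentiality: -o → hearsay.
person: -khaz → 1st person.
number: shi/zo- → singular.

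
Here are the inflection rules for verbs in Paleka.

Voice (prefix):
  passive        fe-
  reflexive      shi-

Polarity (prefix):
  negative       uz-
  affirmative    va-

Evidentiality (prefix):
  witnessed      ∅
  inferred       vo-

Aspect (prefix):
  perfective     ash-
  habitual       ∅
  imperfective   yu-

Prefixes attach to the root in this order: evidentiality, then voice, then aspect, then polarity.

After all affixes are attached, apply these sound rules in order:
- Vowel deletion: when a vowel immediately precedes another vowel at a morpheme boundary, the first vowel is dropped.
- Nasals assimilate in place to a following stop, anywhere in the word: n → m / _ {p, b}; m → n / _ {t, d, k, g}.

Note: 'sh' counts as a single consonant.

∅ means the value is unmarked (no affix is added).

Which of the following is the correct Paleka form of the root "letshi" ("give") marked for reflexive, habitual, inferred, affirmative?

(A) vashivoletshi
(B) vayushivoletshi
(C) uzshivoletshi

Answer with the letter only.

A

Attach evidentiality inferred vo- → voletshi.
Attach voice reflexive shi- → shivoletshi.
aspect = habitual: zero marking, form stays shivoletshi.
Attach polarity affirmative va- → vashivoletshi.
Vowel deletion: no change.
Nasal assimilation: no change.
So the correct form is vashivoletshi, option (A).
(C) uzshivoletshi is wrong: it uses negative instead of affirmative for polarity.
(B) vayushivoletshi is wrong: it uses imperfective instead of habitual for aspect.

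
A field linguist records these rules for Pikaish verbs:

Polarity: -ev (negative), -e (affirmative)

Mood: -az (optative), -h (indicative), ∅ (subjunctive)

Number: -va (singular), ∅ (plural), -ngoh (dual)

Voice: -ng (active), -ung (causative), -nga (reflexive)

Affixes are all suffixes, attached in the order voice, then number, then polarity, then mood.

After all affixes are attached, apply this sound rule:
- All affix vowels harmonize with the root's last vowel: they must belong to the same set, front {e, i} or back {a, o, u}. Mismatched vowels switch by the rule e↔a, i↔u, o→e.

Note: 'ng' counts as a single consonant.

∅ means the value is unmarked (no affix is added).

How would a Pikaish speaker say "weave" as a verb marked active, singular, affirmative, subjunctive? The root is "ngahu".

Attach voice active -ng → ngahung.
Attach number singular -va → ngahungva.
Attach polarity affirmative -e → ngahungvae.
mood = subjunctive: zero marking, form stays ngahungvae.
Apply vowel harmony: ngahungvae → ngahungvaa.

ngahungvaa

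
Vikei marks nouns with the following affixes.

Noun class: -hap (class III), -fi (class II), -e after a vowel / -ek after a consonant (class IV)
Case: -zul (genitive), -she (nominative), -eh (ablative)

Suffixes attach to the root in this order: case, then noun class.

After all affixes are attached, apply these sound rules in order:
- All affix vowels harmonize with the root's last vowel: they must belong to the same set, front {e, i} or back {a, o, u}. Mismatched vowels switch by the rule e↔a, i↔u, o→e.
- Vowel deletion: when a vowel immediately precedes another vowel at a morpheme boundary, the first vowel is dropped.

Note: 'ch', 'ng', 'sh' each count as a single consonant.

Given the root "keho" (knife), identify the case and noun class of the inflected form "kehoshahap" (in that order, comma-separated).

nominative, class III

Segment: keho-she-hap.
case: -she → nominative.
noun class: -hap → class III.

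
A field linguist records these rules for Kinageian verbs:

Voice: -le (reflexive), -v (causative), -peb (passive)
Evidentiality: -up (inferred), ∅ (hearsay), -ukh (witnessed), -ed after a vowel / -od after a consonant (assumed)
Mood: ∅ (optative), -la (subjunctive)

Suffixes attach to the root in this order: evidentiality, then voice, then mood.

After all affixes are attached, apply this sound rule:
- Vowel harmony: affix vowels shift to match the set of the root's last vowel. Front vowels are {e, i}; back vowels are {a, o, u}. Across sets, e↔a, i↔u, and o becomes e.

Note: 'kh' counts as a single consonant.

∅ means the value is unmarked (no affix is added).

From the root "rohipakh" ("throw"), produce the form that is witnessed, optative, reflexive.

Attach evidentiality witnessed -ukh → rohipakhukh.
Attach voice reflexive -le → rohipakhukhle.
mood = optative: zero marking, form stays rohipakhukhle.
Apply vowel harmony: rohipakhukhle → rohipakhukhla.

rohipakhukhla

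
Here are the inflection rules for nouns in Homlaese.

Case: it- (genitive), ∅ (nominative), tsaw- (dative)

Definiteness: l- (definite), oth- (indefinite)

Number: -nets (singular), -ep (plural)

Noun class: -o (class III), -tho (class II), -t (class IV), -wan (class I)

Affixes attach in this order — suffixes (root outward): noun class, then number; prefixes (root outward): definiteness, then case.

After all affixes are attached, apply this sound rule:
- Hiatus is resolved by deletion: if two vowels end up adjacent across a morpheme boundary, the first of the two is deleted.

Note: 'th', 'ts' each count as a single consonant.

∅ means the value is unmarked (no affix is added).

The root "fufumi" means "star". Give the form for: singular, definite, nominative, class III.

lfufumonets

Attach definiteness definite l- → lfufumi.
Attach noun class class III -o → lfufumio.
Attach number singular -nets → lfufumionets.
case = nominative: zero marking, form stays lfufumionets.
Apply vowel deletion: lfufumionets → lfufumonets.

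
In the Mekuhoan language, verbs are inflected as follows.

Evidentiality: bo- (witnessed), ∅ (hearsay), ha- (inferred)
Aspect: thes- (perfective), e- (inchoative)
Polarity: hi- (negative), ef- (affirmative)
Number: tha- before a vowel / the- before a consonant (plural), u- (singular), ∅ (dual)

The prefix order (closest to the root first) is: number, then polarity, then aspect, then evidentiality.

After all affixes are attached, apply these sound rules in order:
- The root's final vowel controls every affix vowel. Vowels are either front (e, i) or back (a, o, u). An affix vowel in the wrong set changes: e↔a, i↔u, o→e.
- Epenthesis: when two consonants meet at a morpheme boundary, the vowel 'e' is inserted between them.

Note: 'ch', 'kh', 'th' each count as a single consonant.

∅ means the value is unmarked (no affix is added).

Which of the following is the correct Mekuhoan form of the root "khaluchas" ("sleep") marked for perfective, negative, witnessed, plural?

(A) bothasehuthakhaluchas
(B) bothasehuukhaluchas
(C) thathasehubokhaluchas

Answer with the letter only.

Attach number plural the- (before consonant 'kh') → thekhaluchas.
Attach polarity negative hi- → hithekhaluchas.
Attach aspect perfective thes- → theshithekhaluchas.
Attach evidentiality witnessed bo- → botheshithekhaluchas.
Apply vowel harmony: botheshithekhaluchas → bothashuthakhaluchas.
Apply epenthesis: bothashuthakhaluchas → bothasehuthakhaluchas.
So the correct form is bothasehuthakhaluchas, option (A).
(C) thathasehubokhaluchas is wrong: it has the affixes in the wrong order.
(B) bothasehuukhaluchas is wrong: it uses singular instead of plural for number.

A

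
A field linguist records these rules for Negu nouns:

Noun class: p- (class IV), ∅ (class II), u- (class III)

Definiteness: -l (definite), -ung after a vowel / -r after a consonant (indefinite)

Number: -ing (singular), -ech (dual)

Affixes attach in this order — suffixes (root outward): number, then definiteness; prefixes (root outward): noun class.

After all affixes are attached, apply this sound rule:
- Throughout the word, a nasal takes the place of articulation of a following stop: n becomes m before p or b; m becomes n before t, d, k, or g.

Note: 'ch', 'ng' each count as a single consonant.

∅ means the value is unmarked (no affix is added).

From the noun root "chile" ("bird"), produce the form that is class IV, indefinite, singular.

Attach noun class class IV p- → pchile.
Attach number singular -ing → pchileing.
Attach definiteness indefinite -r (after consonant 'ng') → pchileingr.
Nasal assimilation: no change.

pchileingr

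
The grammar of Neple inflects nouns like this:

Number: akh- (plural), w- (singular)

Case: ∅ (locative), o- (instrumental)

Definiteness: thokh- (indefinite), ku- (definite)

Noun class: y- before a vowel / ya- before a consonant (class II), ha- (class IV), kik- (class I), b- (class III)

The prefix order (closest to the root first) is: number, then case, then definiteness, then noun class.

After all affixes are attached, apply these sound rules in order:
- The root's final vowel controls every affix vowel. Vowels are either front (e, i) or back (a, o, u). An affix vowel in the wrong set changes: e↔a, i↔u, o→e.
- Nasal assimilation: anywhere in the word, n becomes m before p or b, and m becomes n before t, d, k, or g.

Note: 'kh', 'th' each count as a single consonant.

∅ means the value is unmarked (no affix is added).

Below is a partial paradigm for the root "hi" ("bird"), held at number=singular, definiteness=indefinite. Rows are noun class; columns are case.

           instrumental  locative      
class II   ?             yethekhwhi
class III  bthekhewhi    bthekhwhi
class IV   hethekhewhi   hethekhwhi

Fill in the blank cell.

Attach number singular w- → whi.
Attach case instrumental o- → owhi.
Attach definiteness indefinite thokh- → thokhowhi.
Attach noun class class II ya- (before consonant 'th') → yathokhowhi.
Apply vowel harmony: yathokhowhi → yethekhewhi.
Nasal assimilation: no change.

yethekhewhi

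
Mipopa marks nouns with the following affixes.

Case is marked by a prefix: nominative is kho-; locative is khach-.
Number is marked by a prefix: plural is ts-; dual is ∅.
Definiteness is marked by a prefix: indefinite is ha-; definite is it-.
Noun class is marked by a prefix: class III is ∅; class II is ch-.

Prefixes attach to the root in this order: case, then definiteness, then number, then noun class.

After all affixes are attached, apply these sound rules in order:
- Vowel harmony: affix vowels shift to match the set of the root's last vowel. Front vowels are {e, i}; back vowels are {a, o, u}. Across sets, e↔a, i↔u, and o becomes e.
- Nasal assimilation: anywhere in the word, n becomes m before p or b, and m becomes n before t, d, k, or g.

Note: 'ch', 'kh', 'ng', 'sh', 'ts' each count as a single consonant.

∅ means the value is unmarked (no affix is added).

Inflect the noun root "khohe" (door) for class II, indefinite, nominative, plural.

chtshekhekhohe

Attach case nominative kho- → khokhohe.
Attach definiteness indefinite ha- → hakhokhohe.
Attach number plural ts- → tshakhokhohe.
Attach noun class class II ch- → chtshakhokhohe.
Apply vowel harmony: chtshakhokhohe → chtshekhekhohe.
Nasal assimilation: no change.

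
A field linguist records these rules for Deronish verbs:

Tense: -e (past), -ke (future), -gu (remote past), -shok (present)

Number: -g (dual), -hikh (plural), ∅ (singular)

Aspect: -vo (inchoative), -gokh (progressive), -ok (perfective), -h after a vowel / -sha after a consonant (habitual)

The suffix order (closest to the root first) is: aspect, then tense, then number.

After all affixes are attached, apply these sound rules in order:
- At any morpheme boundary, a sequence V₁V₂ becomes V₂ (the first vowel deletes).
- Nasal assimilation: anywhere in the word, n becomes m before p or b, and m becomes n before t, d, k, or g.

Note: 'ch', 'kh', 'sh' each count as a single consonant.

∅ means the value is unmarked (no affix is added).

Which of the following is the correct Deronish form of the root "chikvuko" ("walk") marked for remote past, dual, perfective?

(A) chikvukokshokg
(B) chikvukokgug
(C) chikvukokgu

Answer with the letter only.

B

Attach aspect perfective -ok → chikvukook.
Attach tense remote past -gu → chikvukookgu.
Attach number dual -g → chikvukookgug.
Apply vowel deletion: chikvukookgug → chikvukokgug.
Nasal assimilation: no change.
So the correct form is chikvukokgug, option (B).
(C) chikvukokgu is wrong: it uses singular instead of dual for number.
(A) chikvukokshokg is wrong: it uses present instead of remote past for tense.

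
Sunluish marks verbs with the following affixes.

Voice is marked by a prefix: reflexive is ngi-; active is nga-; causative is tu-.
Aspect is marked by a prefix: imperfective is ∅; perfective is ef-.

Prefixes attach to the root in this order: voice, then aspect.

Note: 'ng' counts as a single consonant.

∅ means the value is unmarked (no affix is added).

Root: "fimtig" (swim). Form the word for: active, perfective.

efngafimtig

Attach voice active nga- → ngafimtig.
Attach aspect perfective ef- → efngafimtig.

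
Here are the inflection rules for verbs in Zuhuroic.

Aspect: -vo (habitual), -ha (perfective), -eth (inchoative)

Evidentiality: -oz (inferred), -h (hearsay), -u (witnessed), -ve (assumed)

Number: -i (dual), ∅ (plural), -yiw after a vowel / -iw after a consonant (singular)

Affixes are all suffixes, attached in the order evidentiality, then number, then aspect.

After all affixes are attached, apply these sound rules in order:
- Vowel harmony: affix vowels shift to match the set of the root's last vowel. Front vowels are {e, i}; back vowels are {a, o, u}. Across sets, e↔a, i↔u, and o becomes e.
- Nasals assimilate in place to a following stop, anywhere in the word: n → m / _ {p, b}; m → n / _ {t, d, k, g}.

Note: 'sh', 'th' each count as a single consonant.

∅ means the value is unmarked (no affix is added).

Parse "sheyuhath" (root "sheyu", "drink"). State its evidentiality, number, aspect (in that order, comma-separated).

hearsay, plural, inchoative

Segment: sheyu-h-eth.
evidentiality: -h → hearsay.
number: ∅ → plural.
aspect: -eth → inchoative.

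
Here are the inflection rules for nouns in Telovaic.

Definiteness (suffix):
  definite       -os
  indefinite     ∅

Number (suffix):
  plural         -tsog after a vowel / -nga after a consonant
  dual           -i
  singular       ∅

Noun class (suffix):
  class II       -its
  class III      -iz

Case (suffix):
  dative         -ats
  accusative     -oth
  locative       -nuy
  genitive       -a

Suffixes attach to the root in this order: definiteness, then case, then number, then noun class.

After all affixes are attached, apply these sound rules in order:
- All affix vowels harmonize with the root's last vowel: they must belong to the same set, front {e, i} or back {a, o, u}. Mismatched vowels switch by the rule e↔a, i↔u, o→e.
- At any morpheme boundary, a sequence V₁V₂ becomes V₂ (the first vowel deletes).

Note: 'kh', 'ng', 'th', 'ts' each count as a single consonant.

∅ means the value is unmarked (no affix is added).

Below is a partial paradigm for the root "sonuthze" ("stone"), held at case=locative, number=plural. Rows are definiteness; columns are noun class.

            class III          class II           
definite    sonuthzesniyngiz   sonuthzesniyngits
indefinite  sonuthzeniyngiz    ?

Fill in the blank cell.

definiteness = indefinite: zero marking, form stays sonuthze.
Attach case locative -nuy → sonuthzenuy.
Attach number plural -nga (after consonant 'y') → sonuthzenuynga.
Attach noun class class II -its → sonuthzenuyngaits.
Apply vowel harmony: sonuthzenuyngaits → sonuthzeniyngeits.
Apply vowel deletion: sonuthzeniyngeits → sonuthzeniyngits.

sonuthzeniyngits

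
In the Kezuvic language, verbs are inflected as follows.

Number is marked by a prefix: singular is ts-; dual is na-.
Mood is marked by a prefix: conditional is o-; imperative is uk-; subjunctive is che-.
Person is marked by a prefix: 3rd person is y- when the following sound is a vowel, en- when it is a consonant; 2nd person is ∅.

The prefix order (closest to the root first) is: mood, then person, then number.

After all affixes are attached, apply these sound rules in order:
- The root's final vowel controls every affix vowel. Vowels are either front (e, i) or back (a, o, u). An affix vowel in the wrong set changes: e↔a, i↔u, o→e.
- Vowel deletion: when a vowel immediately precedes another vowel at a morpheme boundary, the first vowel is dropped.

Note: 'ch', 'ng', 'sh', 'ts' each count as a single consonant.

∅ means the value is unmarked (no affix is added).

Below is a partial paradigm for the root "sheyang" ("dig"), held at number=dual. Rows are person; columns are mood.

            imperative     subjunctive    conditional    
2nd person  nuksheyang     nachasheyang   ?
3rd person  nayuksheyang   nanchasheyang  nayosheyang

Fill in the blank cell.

nosheyang

Attach mood conditional o- → osheyang.
person = 2nd person: zero marking, form stays osheyang.
Attach number dual na- → naosheyang.
Vowel harmony: no change.
Apply vowel deletion: naosheyang → nosheyang.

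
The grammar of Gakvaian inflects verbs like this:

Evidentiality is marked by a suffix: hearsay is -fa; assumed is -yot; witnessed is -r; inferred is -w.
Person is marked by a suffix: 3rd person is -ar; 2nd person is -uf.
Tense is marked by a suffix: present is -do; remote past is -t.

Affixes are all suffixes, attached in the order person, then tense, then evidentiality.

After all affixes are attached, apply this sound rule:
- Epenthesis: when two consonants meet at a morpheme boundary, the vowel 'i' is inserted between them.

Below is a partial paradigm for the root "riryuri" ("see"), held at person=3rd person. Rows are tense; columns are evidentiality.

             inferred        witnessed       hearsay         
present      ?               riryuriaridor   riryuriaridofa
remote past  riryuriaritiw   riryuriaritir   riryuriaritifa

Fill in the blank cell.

riryuriaridow

Attach person 3rd person -ar → riryuriar.
Attach tense present -do → riryuriardo.
Attach evidentiality inferred -w → riryuriardow.
Apply epenthesis: riryuriardow → riryuriaridow.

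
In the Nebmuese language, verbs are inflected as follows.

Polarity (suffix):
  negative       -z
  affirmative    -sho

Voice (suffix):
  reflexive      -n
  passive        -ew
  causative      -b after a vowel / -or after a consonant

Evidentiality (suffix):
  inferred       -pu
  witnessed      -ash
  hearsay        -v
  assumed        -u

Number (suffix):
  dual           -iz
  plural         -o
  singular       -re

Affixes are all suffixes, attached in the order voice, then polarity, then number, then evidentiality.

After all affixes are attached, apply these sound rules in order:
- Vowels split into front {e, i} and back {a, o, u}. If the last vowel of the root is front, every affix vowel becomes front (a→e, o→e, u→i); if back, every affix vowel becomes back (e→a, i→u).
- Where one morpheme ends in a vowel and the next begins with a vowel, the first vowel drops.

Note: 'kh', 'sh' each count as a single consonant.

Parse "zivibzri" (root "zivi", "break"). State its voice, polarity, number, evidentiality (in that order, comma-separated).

causative, negative, singular, assumed

Segment: zivi-b-z-re-u.
voice: -b/or → causative.
polarity: -z → negative.
number: -re → singular.
evidentiality: -u → assumed.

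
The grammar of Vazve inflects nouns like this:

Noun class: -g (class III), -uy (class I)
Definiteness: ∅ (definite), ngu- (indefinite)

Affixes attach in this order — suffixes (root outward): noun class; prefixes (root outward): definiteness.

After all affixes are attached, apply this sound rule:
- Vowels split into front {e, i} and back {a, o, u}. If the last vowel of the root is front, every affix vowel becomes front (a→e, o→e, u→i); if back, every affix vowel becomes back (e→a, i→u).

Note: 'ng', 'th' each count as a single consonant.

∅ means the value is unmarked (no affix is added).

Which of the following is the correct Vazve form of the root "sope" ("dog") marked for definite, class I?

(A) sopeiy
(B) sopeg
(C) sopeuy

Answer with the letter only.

A

definiteness = definite: zero marking, form stays sope.
Attach noun class class I -uy → sopeuy.
Apply vowel harmony: sopeuy → sopeiy.
So the correct form is sopeiy, option (A).
(B) sopeg is wrong: it uses class III instead of class I for noun class.
(C) sopeuy is wrong: it fails to apply the sound rule(s).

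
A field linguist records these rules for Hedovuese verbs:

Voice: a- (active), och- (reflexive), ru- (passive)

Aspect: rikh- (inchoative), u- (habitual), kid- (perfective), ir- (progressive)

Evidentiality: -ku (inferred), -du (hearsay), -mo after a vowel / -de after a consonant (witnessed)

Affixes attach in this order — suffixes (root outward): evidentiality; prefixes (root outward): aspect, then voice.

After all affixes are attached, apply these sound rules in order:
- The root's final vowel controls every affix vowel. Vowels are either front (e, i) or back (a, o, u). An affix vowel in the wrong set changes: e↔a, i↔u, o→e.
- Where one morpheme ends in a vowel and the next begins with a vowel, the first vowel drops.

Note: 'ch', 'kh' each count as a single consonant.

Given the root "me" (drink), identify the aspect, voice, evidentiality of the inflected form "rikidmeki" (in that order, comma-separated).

Segment: ru-kid-me-ku.
aspect: kid- → perfective.
voice: ru- → passive.
evidentiality: -ku → inferred.

perfective, passive, inferred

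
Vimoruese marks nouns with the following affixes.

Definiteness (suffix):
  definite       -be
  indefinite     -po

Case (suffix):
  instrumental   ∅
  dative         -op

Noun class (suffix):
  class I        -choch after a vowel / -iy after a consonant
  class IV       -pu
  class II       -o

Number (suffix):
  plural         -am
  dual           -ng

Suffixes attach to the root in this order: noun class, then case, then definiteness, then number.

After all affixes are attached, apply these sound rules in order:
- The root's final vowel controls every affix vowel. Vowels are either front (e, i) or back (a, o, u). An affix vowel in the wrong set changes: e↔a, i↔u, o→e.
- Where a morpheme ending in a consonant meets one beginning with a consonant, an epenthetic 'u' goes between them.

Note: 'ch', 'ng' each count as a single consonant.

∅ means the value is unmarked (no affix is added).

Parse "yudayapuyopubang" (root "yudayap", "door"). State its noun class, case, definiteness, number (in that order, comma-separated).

class I, dative, definite, dual

Segment: yudayap-iy-op-be-ng.
noun class: -choch/iy → class I.
case: -op → dative.
definiteness: -be → definite.
number: -ng → dual.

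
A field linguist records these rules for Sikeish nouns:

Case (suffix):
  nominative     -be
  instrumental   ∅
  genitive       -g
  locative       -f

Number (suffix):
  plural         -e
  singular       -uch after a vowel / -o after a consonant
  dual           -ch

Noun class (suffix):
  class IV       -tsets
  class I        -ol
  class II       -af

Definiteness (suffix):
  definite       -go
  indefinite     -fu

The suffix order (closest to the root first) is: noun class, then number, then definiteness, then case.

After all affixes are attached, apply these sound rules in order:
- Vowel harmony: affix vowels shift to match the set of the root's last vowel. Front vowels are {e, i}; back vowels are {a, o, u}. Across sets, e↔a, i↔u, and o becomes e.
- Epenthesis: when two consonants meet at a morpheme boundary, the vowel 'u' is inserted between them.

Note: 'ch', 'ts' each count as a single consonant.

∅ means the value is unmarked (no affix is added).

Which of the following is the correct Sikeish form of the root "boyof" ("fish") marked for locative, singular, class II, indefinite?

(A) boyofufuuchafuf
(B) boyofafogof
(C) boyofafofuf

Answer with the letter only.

Attach noun class class II -af → boyofaf.
Attach number singular -o (after consonant 'f') → boyofafo.
Attach definiteness indefinite -fu → boyofafofu.
Attach case locative -f → boyofafofuf.
Vowel harmony: no change.
Epenthesis: no change.
So the correct form is boyofafofuf, option (C).
(B) boyofafogof is wrong: it uses definite instead of indefinite for definiteness.
(A) boyofufuuchafuf is wrong: it has the affixes in the wrong order.

C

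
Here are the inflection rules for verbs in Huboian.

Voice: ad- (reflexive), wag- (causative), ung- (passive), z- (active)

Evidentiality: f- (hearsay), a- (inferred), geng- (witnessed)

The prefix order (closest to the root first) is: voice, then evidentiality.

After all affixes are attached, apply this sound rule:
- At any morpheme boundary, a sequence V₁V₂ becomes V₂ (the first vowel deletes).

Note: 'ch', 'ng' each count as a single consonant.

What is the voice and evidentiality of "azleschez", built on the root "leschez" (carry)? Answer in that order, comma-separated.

Segment: a-z-leschez.
voice: z- → active.
evidentiality: a- → inferred.

active, inferred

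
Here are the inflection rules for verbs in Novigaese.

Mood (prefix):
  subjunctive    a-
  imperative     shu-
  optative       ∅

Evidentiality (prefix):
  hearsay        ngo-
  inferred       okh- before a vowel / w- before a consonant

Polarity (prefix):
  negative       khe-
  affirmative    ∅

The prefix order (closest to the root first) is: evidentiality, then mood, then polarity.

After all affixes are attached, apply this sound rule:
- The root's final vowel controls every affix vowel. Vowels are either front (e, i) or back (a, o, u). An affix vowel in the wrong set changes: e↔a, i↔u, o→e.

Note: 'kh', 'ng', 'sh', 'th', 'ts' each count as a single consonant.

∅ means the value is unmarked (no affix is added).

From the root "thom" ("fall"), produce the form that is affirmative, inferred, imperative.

shuwthom

Attach evidentiality inferred w- (before consonant 'th') → wthom.
Attach mood imperative shu- → shuwthom.
polarity = affirmative: zero marking, form stays shuwthom.
Vowel harmony: no change.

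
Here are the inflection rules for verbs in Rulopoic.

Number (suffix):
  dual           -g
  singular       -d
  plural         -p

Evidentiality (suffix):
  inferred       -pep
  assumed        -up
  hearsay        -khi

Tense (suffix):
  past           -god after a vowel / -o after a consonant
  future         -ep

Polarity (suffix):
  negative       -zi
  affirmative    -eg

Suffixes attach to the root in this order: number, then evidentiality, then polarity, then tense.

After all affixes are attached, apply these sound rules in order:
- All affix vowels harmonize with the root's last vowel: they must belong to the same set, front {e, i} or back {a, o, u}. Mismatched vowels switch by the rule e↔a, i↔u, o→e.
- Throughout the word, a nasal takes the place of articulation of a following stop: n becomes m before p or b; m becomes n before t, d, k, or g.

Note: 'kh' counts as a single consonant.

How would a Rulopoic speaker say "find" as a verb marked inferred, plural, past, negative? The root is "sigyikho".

sigyikhoppapzugod

Attach number plural -p → sigyikhop.
Attach evidentiality inferred -pep → sigyikhoppep.
Attach polarity negative -zi → sigyikhoppepzi.
Attach tense past -god (after vowel 'i') → sigyikhoppepzigod.
Apply vowel harmony: sigyikhoppepzigod → sigyikhoppapzugod.
Nasal assimilation: no change.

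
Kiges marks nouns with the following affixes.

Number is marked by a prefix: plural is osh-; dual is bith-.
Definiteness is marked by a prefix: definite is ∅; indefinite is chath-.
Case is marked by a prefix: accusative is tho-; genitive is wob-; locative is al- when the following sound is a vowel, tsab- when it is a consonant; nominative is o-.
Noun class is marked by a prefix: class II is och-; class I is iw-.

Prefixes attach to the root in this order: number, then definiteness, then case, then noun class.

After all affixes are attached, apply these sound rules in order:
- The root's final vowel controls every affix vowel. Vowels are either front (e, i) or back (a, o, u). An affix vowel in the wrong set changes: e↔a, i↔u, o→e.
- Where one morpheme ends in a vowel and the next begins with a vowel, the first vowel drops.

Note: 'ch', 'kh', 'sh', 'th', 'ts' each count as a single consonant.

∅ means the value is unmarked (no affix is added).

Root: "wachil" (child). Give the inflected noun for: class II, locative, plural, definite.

Attach number plural osh- → oshwachil.
definiteness = definite: zero marking, form stays oshwachil.
Attach case locative al- (before vowel 'o') → aloshwachil.
Attach noun class class II och- → ochaloshwachil.
Apply vowel harmony: ochaloshwachil → echeleshwachil.
Vowel deletion: no change.

echeleshwachil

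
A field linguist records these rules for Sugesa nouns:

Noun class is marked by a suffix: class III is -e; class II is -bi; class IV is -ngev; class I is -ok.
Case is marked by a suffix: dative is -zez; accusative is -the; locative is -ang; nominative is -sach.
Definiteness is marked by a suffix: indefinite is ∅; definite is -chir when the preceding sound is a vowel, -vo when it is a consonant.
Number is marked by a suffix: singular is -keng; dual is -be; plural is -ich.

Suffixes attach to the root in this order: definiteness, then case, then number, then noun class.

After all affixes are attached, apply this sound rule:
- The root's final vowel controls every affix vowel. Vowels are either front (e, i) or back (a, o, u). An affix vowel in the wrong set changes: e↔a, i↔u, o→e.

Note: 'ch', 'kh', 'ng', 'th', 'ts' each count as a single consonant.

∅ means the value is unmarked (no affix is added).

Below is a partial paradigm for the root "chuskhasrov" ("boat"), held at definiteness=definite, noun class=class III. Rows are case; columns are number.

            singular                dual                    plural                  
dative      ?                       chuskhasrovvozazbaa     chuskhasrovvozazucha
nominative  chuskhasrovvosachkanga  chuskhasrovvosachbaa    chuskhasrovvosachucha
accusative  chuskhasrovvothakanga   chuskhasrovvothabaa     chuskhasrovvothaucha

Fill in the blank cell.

chuskhasrovvozazkanga

Attach definiteness definite -vo (after consonant 'v') → chuskhasrovvo.
Attach case dative -zez → chuskhasrovvozez.
Attach number singular -keng → chuskhasrovvozezkeng.
Attach noun class class III -e → chuskhasrovvozezkenge.
Apply vowel harmony: chuskhasrovvozezkenge → chuskhasrovvozazkanga.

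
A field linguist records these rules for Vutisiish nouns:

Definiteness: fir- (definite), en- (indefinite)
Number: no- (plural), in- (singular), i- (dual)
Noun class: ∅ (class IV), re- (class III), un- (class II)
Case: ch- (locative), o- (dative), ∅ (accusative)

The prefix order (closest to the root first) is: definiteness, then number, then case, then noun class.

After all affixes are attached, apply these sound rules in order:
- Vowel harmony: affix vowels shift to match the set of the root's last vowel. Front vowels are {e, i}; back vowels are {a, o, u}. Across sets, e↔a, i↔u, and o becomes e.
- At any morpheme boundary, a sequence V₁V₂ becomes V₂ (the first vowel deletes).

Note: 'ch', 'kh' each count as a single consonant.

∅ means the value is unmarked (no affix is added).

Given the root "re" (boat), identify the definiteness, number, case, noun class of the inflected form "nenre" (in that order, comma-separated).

indefinite, plural, accusative, class IV

Segment: no-en-re.
definiteness: en- → indefinite.
number: no- → plural.
case: ∅ → accusative.
noun class: ∅ → class IV.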